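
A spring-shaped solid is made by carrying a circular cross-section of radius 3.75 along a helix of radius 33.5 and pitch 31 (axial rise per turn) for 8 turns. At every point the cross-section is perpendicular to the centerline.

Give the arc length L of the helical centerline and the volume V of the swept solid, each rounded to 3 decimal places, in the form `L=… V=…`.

L=1702.058 V=75194.625

2πR = 2π·33.5 = 210.486708
per-turn = √(210.486708² + 31²) = √(44304.6542 + 961) = √45265.6542 = 212.757266
L = 8 × 212.757266 = 1702.058127
V = π·3.75² × L = 44.178647 × 1702.058127 = 75194.624619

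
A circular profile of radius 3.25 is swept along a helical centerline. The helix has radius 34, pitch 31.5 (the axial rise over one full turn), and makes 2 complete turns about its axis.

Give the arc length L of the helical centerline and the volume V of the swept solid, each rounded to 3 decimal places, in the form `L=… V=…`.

L=431.876 V=14330.985

2πR = 2π·34 = 213.628300
per-turn = √(213.628300² + 31.5²) = √(45637.0508 + 992.25) = √46629.3008 = 215.938187
L = 2 × 215.938187 = 431.876375
V = π·3.25² × L = 33.183072 × 431.876375 = 14330.985010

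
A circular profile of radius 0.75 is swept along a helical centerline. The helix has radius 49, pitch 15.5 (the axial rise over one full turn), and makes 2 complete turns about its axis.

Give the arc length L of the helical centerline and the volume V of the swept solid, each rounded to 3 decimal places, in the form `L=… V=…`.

L=616.532 V=1089.502

2πR = 2π·49 = 307.876080
per-turn = √(307.876080² + 15.5²) = √(94787.6807 + 240.25) = √95027.9307 = 308.266006
L = 2 × 308.266006 = 616.532013
V = π·0.75² × L = 1.767146 × 616.532013 = 1089.501998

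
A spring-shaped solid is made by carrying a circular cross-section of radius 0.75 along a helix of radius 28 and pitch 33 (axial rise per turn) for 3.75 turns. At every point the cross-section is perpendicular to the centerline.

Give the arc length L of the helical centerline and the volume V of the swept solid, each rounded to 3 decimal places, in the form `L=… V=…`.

2πR = 2π·28 = 175.929189
per-turn = √(175.929189² + 33²) = √(30951.0794 + 1089) = √32040.0794 = 178.997428
L = 3.75 × 178.997428 = 671.240357
V = π·0.75² × L = 1.767146 × 671.240357 = 1186.179623

L=671.240 V=1186.180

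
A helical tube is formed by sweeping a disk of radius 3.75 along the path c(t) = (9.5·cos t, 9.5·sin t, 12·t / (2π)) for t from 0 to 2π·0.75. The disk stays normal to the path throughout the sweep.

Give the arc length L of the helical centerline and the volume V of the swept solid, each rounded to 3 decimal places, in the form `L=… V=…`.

2πR = 2π·9.5 = 59.690260
per-turn = √(59.690260² + 12²) = √(3562.9272 + 144) = √3706.9272 = 60.884540
L = 0.75 × 60.884540 = 45.663405
V = π·3.75² × L = 44.178647 × 45.663405 = 2017.347430

L=45.663 V=2017.347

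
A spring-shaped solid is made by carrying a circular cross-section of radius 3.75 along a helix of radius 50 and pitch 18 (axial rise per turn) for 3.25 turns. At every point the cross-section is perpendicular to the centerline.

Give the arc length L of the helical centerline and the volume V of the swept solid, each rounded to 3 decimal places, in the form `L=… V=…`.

2πR = 2π·50 = 314.159265
per-turn = √(314.159265² + 18²) = √(98696.0440 + 324) = √99020.0440 = 314.674505
L = 3.25 × 314.674505 = 1022.692141
V = π·3.75² × L = 44.178647 × 1022.692141 = 45181.154762

L=1022.692 V=45181.155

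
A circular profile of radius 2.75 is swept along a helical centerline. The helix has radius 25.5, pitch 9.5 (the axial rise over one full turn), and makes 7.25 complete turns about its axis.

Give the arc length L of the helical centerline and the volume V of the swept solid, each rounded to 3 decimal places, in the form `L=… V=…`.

2πR = 2π·25.5 = 160.221225
per-turn = √(160.221225² + 9.5²) = √(25670.8410 + 90.25) = √25761.0910 = 160.502620
L = 7.25 × 160.502620 = 1163.643995
V = π·2.75² × L = 23.758294 × 1163.643995 = 27646.196671

L=1163.644 V=27646.197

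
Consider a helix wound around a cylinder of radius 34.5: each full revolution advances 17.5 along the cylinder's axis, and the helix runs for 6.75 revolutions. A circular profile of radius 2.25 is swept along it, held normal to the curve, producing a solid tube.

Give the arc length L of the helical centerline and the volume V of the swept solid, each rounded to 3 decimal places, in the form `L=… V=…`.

2πR = 2π·34.5 = 216.769893
per-turn = √(216.769893² + 17.5²) = √(46989.1866 + 306.25) = √47295.4366 = 217.475140
L = 6.75 × 217.475140 = 1467.957196
V = π·2.25² × L = 15.904313 × 1467.957196 = 23346.850428

L=1467.957 V=23346.850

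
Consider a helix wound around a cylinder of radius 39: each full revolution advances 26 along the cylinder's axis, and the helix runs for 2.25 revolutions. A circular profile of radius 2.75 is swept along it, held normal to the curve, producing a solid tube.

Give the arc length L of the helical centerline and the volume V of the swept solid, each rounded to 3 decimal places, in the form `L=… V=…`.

2πR = 2π·39 = 245.044227
per-turn = √(245.044227² + 26²) = √(60046.6732 + 676) = √60722.6732 = 246.419709
L = 2.25 × 246.419709 = 554.444346
V = π·2.75² × L = 23.758294 × 554.444346 = 13172.652027

L=554.444 V=13172.652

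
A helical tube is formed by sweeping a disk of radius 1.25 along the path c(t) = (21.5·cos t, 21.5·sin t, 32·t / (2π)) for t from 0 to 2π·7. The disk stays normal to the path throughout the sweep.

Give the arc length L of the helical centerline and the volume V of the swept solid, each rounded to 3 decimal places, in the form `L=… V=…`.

L=971.788 V=4770.253

2πR = 2π·21.5 = 135.088484
per-turn = √(135.088484² + 32²) = √(18248.8985 + 1024) = √19272.8985 = 138.826865
L = 7 × 138.826865 = 971.788057
V = π·1.25² × L = 4.908739 × 971.788057 = 4770.253471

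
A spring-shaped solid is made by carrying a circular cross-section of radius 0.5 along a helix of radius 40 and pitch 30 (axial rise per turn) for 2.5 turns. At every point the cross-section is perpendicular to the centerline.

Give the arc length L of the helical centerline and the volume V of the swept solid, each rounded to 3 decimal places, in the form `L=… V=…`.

2πR = 2π·40 = 251.327412
per-turn = √(251.327412² + 30²) = √(63165.4682 + 900) = √64065.4682 = 253.111573
L = 2.5 × 253.111573 = 632.778931
V = π·0.5² × L = 0.785398 × 632.778931 = 496.983411

L=632.779 V=496.983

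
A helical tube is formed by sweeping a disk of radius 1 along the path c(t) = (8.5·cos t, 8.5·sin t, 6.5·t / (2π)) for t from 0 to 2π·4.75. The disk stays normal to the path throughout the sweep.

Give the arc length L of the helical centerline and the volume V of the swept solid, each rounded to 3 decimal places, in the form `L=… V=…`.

2πR = 2π·8.5 = 53.407075
per-turn = √(53.407075² + 6.5²) = √(2852.3157 + 42.25) = √2894.5657 = 53.801168
L = 4.75 × 53.801168 = 255.555548
V = π·1² × L = 3.141593 × 255.555548 = 802.851431

L=255.556 V=802.851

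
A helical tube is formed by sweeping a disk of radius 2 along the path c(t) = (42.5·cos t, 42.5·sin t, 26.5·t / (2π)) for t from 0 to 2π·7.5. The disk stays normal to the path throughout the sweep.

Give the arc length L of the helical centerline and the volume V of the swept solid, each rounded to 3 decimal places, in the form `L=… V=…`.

L=2012.603 V=25291.114

2πR = 2π·42.5 = 267.035376
per-turn = √(267.035376² + 26.5²) = √(71307.8918 + 702.25) = √72010.1418 = 268.347055
L = 7.5 × 268.347055 = 2012.602911
V = π·2² × L = 12.566371 × 2012.602911 = 25291.114075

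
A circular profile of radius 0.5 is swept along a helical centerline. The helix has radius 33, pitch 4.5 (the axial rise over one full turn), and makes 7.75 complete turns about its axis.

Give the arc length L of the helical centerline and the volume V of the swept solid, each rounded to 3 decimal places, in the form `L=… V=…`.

L=1607.303 V=1262.373

2πR = 2π·33 = 207.345115
per-turn = √(207.345115² + 4.5²) = √(42991.9968 + 20.25) = √43012.2468 = 207.393941
L = 7.75 × 207.393941 = 1607.303043
V = π·0.5² × L = 0.785398 × 1607.303043 = 1262.372858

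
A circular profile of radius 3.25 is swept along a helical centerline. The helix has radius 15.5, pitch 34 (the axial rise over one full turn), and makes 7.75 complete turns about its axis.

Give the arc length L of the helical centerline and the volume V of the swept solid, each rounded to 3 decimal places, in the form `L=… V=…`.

2πR = 2π·15.5 = 97.389372
per-turn = √(97.389372² + 34²) = √(9484.6898 + 1156) = √10640.6898 = 103.153719
L = 7.75 × 103.153719 = 799.441325
V = π·3.25² × L = 33.183072 × 799.441325 = 26527.919386

L=799.441 V=26527.919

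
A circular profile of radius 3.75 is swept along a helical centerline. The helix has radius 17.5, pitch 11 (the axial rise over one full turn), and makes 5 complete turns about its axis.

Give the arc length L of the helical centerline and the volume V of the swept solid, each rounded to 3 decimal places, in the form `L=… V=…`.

L=552.523 V=24409.717

2πR = 2π·17.5 = 109.955743
per-turn = √(109.955743² + 11²) = √(12090.2654 + 121) = √12211.2654 = 110.504594
L = 5 × 110.504594 = 552.522972
V = π·3.75² × L = 44.178647 × 552.522972 = 24409.717177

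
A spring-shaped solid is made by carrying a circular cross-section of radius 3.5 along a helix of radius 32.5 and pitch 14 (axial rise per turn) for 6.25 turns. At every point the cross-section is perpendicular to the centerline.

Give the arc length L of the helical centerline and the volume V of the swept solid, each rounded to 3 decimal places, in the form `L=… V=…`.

2πR = 2π·32.5 = 204.203522
per-turn = √(204.203522² + 14²) = √(41699.0786 + 196) = √41895.0786 = 204.682873
L = 6.25 × 204.682873 = 1279.267958
V = π·3.5² × L = 38.484510 × 1279.267958 = 49232.000519

L=1279.268 V=49232.001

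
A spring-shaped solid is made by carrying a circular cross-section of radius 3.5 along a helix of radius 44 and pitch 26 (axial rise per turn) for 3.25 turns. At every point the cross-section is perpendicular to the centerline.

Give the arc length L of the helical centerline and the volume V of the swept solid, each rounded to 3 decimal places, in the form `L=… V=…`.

L=902.460 V=34730.739

2πR = 2π·44 = 276.460154
per-turn = √(276.460154² + 26²) = √(76430.2165 + 676) = √77106.2165 = 277.680061
L = 3.25 × 277.680061 = 902.460199
V = π·3.5² × L = 38.484510 × 902.460199 = 34730.738576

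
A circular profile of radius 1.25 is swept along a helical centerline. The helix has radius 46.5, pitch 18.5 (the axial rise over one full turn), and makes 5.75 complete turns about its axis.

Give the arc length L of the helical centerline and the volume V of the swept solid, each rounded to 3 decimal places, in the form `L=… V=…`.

L=1683.331 V=8263.032

2πR = 2π·46.5 = 292.168117
per-turn = √(292.168117² + 18.5²) = √(85362.2085 + 342.25) = √85704.4585 = 292.753238
L = 5.75 × 292.753238 = 1683.331120
V = π·1.25² × L = 4.908739 × 1683.331120 = 8263.032310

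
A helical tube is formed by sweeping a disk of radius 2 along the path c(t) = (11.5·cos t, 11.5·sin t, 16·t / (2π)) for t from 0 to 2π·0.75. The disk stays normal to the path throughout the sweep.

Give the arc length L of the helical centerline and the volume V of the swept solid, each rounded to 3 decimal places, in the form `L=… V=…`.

2πR = 2π·11.5 = 72.256631
per-turn = √(72.256631² + 16²) = √(5221.0207 + 256) = √5477.0207 = 74.006896
L = 0.75 × 74.006896 = 55.505172
V = π·2² × L = 12.566371 × 55.505172 = 697.498567

L=55.505 V=697.499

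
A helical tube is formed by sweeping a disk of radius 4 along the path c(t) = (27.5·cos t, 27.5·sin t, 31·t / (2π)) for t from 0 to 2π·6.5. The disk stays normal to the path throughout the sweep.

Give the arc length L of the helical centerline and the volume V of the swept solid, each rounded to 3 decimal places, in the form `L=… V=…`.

L=1141.052 V=57355.523

2πR = 2π·27.5 = 172.787596
per-turn = √(172.787596² + 31²) = √(29855.5533 + 961) = √30816.5533 = 175.546442
L = 6.5 × 175.546442 = 1141.051873
V = π·4² × L = 50.265482 × 1141.051873 = 57355.522919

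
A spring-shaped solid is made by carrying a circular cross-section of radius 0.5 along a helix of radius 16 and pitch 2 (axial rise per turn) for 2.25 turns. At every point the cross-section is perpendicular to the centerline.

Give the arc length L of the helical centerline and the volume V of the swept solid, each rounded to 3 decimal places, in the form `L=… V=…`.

L=226.239 V=177.688

2πR = 2π·16 = 100.530965
per-turn = √(100.530965² + 2²) = √(10106.4749 + 4) = √10110.4749 = 100.550857
L = 2.25 × 100.550857 = 226.239429
V = π·0.5² × L = 0.785398 × 226.239429 = 177.688032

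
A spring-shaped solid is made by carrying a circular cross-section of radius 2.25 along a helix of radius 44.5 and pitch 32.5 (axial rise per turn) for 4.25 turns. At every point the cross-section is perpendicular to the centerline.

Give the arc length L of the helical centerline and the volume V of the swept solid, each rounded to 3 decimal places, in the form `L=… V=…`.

L=1196.308 V=19026.458

2πR = 2π·44.5 = 279.601746
per-turn = √(279.601746² + 32.5²) = √(78177.1365 + 1056.25) = √79233.3865 = 281.484256
L = 4.25 × 281.484256 = 1196.308089
V = π·2.25² × L = 15.904313 × 1196.308089 = 19026.458057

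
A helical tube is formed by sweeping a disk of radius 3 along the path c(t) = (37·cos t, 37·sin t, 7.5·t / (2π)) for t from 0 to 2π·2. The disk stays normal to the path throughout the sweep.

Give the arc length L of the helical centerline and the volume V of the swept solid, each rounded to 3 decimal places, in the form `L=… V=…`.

2πR = 2π·37 = 232.477856
per-turn = √(232.477856² + 7.5²) = √(54045.9537 + 56.25) = √54102.2037 = 232.598804
L = 2 × 232.598804 = 465.197608
V = π·3² × L = 28.274334 × 465.197608 = 13153.152499

L=465.198 V=13153.152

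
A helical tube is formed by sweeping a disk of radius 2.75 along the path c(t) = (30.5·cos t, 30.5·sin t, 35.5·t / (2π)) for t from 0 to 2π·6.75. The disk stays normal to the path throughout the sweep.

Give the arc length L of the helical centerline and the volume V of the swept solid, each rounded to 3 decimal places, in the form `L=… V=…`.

L=1315.558 V=31255.422

2πR = 2π·30.5 = 191.637152
per-turn = √(191.637152² + 35.5²) = √(36724.7980 + 1260.25) = √37985.0480 = 194.897532
L = 6.75 × 194.897532 = 1315.558341
V = π·2.75² × L = 23.758294 × 1315.558341 = 31255.422421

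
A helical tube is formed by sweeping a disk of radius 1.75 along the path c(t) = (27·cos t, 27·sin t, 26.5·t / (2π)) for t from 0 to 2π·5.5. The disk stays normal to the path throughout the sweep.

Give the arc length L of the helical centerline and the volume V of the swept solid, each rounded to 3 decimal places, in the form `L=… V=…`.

2πR = 2π·27 = 169.646003
per-turn = √(169.646003² + 26.5²) = √(28779.7664 + 702.25) = √29482.0164 = 171.703280
L = 5.5 × 171.703280 = 944.368041
V = π·1.75² × L = 9.621128 × 944.368041 = 9085.885332

L=944.368 V=9085.885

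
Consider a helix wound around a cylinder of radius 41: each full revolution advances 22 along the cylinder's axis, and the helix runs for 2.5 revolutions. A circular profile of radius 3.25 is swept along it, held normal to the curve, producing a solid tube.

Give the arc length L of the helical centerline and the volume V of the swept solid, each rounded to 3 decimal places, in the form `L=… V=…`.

2πR = 2π·41 = 257.610598
per-turn = √(257.610598² + 22²) = √(66363.2200 + 484) = √66847.2200 = 258.548293
L = 2.5 × 258.548293 = 646.370733
V = π·3.25² × L = 33.183072 × 646.370733 = 21448.566845

L=646.371 V=21448.567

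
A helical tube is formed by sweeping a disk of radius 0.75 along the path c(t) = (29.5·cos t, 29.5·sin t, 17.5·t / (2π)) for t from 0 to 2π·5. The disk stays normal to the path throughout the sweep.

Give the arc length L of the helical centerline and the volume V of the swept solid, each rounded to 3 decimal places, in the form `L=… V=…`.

L=930.891 V=1645.021

2πR = 2π·29.5 = 185.353967
per-turn = √(185.353967² + 17.5²) = √(34356.0929 + 306.25) = √34662.3429 = 186.178256
L = 5 × 186.178256 = 930.891279
V = π·0.75² × L = 1.767146 × 930.891279 = 1645.020677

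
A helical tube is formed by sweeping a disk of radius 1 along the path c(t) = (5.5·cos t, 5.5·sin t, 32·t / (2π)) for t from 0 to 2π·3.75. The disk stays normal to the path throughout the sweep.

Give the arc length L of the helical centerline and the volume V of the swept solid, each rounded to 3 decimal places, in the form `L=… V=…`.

2πR = 2π·5.5 = 34.557519
per-turn = √(34.557519² + 32²) = √(1194.2221 + 1024) = √2218.2221 = 47.098006
L = 3.75 × 47.098006 = 176.617521
V = π·1² × L = 3.141593 × 176.617521 = 554.860307

L=176.618 V=554.860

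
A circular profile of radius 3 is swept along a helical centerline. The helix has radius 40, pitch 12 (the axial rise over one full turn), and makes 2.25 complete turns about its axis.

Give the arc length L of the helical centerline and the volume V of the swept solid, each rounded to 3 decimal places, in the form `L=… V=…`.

2πR = 2π·40 = 251.327412
per-turn = √(251.327412² + 12²) = √(63165.4682 + 144) = √63309.4682 = 251.613728
L = 2.25 × 251.613728 = 566.130888
V = π·3² × L = 28.274334 × 566.130888 = 16006.973755

L=566.131 V=16006.974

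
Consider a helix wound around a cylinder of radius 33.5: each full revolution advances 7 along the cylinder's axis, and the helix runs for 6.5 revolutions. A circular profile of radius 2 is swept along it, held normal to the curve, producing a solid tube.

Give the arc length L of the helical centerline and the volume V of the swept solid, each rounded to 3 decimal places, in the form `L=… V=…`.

2πR = 2π·33.5 = 210.486708
per-turn = √(210.486708² + 7²) = √(44304.6542 + 49) = √44353.6542 = 210.603073
L = 6.5 × 210.603073 = 1368.919971
V = π·2² × L = 12.566371 × 1368.919971 = 17202.355702

L=1368.920 V=17202.356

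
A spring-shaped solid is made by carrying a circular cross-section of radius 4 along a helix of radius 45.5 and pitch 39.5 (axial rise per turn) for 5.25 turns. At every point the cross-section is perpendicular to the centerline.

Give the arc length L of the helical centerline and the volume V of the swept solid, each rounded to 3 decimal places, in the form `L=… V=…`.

L=1515.154 V=76159.967

2πR = 2π·45.5 = 285.884931
per-turn = √(285.884931² + 39.5²) = √(81730.1940 + 1560.25) = √83290.4440 = 288.600839
L = 5.25 × 288.600839 = 1515.154403
V = π·4² × L = 50.265482 × 1515.154403 = 76159.967049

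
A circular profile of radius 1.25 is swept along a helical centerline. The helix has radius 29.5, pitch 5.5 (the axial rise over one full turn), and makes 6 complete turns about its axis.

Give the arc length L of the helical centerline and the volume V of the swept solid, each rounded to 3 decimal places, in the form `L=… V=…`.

2πR = 2π·29.5 = 185.353967
per-turn = √(185.353967² + 5.5²) = √(34356.0929 + 30.25) = √34386.3429 = 185.435549
L = 6 × 185.435549 = 1112.613295
V = π·1.25² × L = 4.908739 × 1112.613295 = 5461.527742

L=1112.613 V=5461.528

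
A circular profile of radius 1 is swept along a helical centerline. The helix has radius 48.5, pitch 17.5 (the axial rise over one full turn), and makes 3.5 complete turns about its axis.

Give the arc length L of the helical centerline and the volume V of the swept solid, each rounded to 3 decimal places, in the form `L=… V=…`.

L=1068.328 V=3356.251

2πR = 2π·48.5 = 304.734487
per-turn = √(304.734487² + 17.5²) = √(92863.1078 + 306.25) = √93169.3578 = 305.236560
L = 3.5 × 305.236560 = 1068.327961
V = π·1² × L = 3.141593 × 1068.327961 = 3356.251275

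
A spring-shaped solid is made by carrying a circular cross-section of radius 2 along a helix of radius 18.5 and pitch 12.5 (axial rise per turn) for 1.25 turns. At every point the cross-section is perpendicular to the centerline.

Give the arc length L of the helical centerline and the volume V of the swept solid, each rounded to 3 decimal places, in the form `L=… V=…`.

2πR = 2π·18.5 = 116.238928
per-turn = √(116.238928² + 12.5²) = √(13511.4884 + 156.25) = √13667.7384 = 116.909103
L = 1.25 × 116.909103 = 146.136379
V = π·2² × L = 12.566371 × 146.136379 = 1836.403900

L=146.136 V=1836.404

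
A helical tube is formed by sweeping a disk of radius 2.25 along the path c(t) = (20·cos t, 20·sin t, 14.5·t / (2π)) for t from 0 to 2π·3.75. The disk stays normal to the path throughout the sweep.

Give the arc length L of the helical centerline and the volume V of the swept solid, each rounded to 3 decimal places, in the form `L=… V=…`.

2πR = 2π·20 = 125.663706
per-turn = √(125.663706² + 14.5²) = √(15791.3670 + 210.25) = √16001.6170 = 126.497498
L = 3.75 × 126.497498 = 474.365618
V = π·2.25² × L = 15.904313 × 474.365618 = 7544.459176

L=474.366 V=7544.459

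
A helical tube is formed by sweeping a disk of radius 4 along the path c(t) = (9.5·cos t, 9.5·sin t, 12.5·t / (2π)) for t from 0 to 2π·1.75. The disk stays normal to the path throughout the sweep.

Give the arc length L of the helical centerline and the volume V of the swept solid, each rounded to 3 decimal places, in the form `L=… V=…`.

2πR = 2π·9.5 = 59.690260
per-turn = √(59.690260² + 12.5²) = √(3562.9272 + 156.25) = √3719.1772 = 60.985057
L = 1.75 × 60.985057 = 106.723850
V = π·4² × L = 50.265482 × 106.723850 = 5364.525806

L=106.724 V=5364.526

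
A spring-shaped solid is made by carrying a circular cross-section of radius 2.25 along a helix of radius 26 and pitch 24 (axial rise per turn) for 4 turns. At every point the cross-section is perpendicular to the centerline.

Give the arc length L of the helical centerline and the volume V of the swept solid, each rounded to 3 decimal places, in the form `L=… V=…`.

L=660.465 V=10504.249

2πR = 2π·26 = 163.362818
per-turn = √(163.362818² + 24²) = √(26687.4103 + 576) = √27263.4103 = 165.116354
L = 4 × 165.116354 = 660.465415
V = π·2.25² × L = 15.904313 × 660.465415 = 10504.248564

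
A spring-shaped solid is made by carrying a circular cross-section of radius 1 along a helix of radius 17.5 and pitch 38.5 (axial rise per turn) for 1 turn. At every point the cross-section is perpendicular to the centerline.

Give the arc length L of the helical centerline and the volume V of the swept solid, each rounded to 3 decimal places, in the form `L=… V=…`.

L=116.501 V=365.999

2πR = 2π·17.5 = 109.955743
per-turn = √(109.955743² + 38.5²) = √(12090.2654 + 1482.25) = √13572.5154 = 116.501139
L = 1 × 116.501139 = 116.501139
V = π·1² × L = 3.141593 × 116.501139 = 365.999122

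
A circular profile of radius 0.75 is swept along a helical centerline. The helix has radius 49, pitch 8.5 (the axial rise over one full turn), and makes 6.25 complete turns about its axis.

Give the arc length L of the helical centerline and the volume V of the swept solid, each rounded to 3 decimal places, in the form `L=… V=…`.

2πR = 2π·49 = 307.876080
per-turn = √(307.876080² + 8.5²) = √(94787.6807 + 72.25) = √94859.9307 = 307.993394
L = 6.25 × 307.993394 = 1924.958712
V = π·0.75² × L = 1.767146 × 1924.958712 = 3401.682833

L=1924.959 V=3401.683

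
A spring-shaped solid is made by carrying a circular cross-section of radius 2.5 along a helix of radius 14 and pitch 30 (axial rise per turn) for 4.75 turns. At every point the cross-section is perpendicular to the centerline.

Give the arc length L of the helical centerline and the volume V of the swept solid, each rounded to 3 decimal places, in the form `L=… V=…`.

L=441.463 V=8668.108

2πR = 2π·14 = 87.964594
per-turn = √(87.964594² + 30²) = √(7737.7699 + 900) = √8637.7699 = 92.939603
L = 4.75 × 92.939603 = 441.463115
V = π·2.5² × L = 19.634954 × 441.463115 = 8668.108001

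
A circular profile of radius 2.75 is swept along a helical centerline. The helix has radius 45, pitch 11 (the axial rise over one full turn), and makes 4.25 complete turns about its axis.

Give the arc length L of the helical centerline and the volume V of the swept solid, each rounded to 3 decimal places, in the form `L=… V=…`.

2πR = 2π·45 = 282.743339
per-turn = √(282.743339² + 11²) = √(79943.7956 + 121) = √80064.7956 = 282.957233
L = 4.25 × 282.957233 = 1202.568240
V = π·2.75² × L = 23.758294 × 1202.568240 = 28570.970329

L=1202.568 V=28570.970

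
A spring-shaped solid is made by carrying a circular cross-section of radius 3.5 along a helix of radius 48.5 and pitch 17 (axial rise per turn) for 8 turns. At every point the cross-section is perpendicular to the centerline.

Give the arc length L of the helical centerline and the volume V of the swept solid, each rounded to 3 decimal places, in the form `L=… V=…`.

2πR = 2π·48.5 = 304.734487
per-turn = √(304.734487² + 17²) = √(92863.1078 + 289) = √93152.1078 = 305.208302
L = 8 × 305.208302 = 2441.666419
V = π·3.5² × L = 38.484510 × 2441.666419 = 93966.335720

L=2441.666 V=93966.336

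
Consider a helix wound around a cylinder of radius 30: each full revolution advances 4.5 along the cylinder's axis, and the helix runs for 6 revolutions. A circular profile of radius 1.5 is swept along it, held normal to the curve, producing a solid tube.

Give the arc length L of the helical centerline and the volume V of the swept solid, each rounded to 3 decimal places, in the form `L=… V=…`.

L=1131.296 V=7996.657

2πR = 2π·30 = 188.495559
per-turn = √(188.495559² + 4.5²) = √(35530.5758 + 20.25) = √35550.8258 = 188.549266
L = 6 × 188.549266 = 1131.295598
V = π·1.5² × L = 7.068583 × 1131.295598 = 7996.657365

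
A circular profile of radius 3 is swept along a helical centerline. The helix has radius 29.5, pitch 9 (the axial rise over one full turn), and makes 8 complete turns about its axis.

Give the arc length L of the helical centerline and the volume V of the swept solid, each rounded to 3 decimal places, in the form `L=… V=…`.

L=1484.579 V=41975.474

2πR = 2π·29.5 = 185.353967
per-turn = √(185.353967² + 9²) = √(34356.0929 + 81) = √34437.0929 = 185.572339
L = 8 × 185.572339 = 1484.578710
V = π·3² × L = 28.274334 × 1484.578710 = 41975.474128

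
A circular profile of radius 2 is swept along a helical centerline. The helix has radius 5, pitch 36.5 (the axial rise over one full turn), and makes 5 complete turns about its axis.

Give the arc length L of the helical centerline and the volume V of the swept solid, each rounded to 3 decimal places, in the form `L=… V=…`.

L=240.791 V=3025.868

2πR = 2π·5 = 31.415927
per-turn = √(31.415927² + 36.5²) = √(986.9604 + 1332.25) = √2319.2104 = 48.158181
L = 5 × 48.158181 = 240.790907
V = π·2² × L = 12.566371 × 240.790907 = 3025.867781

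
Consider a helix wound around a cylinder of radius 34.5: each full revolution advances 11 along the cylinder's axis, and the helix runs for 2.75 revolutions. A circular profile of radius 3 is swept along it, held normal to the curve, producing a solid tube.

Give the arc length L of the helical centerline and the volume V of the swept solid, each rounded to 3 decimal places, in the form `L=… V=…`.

2πR = 2π·34.5 = 216.769893
per-turn = √(216.769893² + 11²) = √(46989.1866 + 121) = √47110.1866 = 217.048811
L = 2.75 × 217.048811 = 596.884231
V = π·3² × L = 28.274334 × 596.884231 = 16876.504050

L=596.884 V=16876.504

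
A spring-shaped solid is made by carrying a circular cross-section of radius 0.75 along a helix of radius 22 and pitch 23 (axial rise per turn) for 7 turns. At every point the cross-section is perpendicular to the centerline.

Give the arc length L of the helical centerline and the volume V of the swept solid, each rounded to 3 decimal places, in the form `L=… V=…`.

2πR = 2π·22 = 138.230077
per-turn = √(138.230077² + 23²) = √(19107.5541 + 529) = √19636.5541 = 140.130490
L = 7 × 140.130490 = 980.913427
V = π·0.75² × L = 1.767146 × 980.913427 = 1733.417110

L=980.913 V=1733.417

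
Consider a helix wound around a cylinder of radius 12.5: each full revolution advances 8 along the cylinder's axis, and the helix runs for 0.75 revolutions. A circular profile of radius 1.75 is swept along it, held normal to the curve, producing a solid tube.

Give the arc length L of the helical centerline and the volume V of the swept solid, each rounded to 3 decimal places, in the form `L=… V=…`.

2πR = 2π·12.5 = 78.539816
per-turn = √(78.539816² + 8²) = √(6168.5028 + 64) = √6232.5028 = 78.946202
L = 0.75 × 78.946202 = 59.209651
V = π·1.75² × L = 9.621128 × 59.209651 = 569.663604

L=59.210 V=569.664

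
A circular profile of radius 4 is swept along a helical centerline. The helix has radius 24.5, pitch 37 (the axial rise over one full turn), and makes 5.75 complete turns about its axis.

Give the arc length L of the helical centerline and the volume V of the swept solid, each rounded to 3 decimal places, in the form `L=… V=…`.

L=910.353 V=45759.316

2πR = 2π·24.5 = 153.938040
per-turn = √(153.938040² + 37²) = √(23696.9202 + 1369) = √25065.9202 = 158.322204
L = 5.75 × 158.322204 = 910.352671
V = π·4² × L = 50.265482 × 910.352671 = 45759.316212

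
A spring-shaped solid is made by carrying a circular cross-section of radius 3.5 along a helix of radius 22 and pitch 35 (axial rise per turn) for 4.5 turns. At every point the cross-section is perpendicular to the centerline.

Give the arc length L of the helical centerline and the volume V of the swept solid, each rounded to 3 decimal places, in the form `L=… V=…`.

2πR = 2π·22 = 138.230077
per-turn = √(138.230077² + 35²) = √(19107.5541 + 1225) = √20332.5541 = 142.592265
L = 4.5 × 142.592265 = 641.665194
V = π·3.5² × L = 38.484510 × 641.665194 = 24694.170572

L=641.665 V=24694.171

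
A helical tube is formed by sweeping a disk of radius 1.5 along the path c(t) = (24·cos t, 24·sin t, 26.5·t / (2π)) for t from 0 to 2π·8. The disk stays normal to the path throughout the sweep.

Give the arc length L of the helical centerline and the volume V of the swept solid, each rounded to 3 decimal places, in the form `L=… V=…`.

2πR = 2π·24 = 150.796447
per-turn = √(150.796447² + 26.5²) = √(22739.5685 + 702.25) = √23441.8185 = 153.107213
L = 8 × 153.107213 = 1224.857701
V = π·1.5² × L = 7.068583 × 1224.857701 = 8658.008896

L=1224.858 V=8658.009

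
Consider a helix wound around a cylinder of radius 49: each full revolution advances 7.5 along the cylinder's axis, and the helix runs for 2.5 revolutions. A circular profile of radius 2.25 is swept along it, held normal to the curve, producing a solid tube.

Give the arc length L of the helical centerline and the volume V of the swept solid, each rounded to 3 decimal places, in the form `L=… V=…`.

L=769.919 V=12245.025

2πR = 2π·49 = 307.876080
per-turn = √(307.876080² + 7.5²) = √(94787.6807 + 56.25) = √94843.9307 = 307.967418
L = 2.5 × 307.967418 = 769.918545
V = π·2.25² × L = 15.904313 × 769.918545 = 12245.025385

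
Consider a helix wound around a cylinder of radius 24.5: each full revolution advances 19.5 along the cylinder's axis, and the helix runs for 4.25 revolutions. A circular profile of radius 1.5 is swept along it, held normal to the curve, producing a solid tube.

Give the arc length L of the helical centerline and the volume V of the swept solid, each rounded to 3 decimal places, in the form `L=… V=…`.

2πR = 2π·24.5 = 153.938040
per-turn = √(153.938040² + 19.5²) = √(23696.9202 + 380.25) = √24077.1702 = 155.168200
L = 4.25 × 155.168200 = 659.464848
V = π·1.5² × L = 7.068583 × 659.464848 = 4661.482326

L=659.465 V=4661.482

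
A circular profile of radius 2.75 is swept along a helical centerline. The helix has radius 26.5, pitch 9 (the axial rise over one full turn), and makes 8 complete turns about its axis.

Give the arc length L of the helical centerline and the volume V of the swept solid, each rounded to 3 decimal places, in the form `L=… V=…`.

L=1333.980 V=31693.084

2πR = 2π·26.5 = 166.504411
per-turn = √(166.504411² + 9²) = √(27723.7188 + 81) = √27804.7188 = 166.747470
L = 8 × 166.747470 = 1333.979760
V = π·2.75² × L = 23.758294 × 1333.979760 = 31693.083925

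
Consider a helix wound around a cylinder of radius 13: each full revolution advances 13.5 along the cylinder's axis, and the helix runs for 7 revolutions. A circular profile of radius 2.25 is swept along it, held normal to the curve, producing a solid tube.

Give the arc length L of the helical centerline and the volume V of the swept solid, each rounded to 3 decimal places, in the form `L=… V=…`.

L=579.527 V=9216.972

2πR = 2π·13 = 81.681409
per-turn = √(81.681409² + 13.5²) = √(6671.8526 + 182.25) = √6854.1026 = 82.789508
L = 7 × 82.789508 = 579.526553
V = π·2.25² × L = 15.904313 × 579.526553 = 9216.971587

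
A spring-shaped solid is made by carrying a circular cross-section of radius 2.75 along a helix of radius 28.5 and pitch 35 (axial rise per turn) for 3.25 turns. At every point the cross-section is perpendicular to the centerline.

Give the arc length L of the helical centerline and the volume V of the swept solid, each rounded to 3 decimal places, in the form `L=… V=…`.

L=592.992 V=14088.485

2πR = 2π·28.5 = 179.070781
per-turn = √(179.070781² + 35²) = √(32066.3447 + 1225) = √33291.3447 = 182.459159
L = 3.25 × 182.459159 = 592.992267
V = π·2.75² × L = 23.758294 × 592.992267 = 14088.484875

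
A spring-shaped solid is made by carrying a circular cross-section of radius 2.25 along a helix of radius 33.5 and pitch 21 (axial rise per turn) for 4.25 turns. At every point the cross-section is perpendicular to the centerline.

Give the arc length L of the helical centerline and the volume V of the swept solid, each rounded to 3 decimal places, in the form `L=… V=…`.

2πR = 2π·33.5 = 210.486708
per-turn = √(210.486708² + 21²) = √(44304.6542 + 441) = √44745.6542 = 211.531686
L = 4.25 × 211.531686 = 899.009665
V = π·2.25² × L = 15.904313 × 899.009665 = 14298.130934

L=899.010 V=14298.131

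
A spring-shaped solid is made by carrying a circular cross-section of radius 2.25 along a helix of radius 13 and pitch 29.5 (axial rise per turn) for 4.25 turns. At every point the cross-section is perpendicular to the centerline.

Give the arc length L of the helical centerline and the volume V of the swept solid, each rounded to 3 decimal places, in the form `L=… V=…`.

L=369.092 V=5870.162

2πR = 2π·13 = 81.681409
per-turn = √(81.681409² + 29.5²) = √(6671.8526 + 870.25) = √7542.1026 = 86.845280
L = 4.25 × 86.845280 = 369.092438
V = π·2.25² × L = 15.904313 × 369.092438 = 5870.161589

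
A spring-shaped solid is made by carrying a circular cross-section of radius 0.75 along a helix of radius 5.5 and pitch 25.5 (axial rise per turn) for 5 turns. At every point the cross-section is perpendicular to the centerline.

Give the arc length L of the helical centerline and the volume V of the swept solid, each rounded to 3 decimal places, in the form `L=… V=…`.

2πR = 2π·5.5 = 34.557519
per-turn = √(34.557519² + 25.5²) = √(1194.2221 + 650.25) = √1844.4721 = 42.947318
L = 5 × 42.947318 = 214.736591
V = π·0.75² × L = 1.767146 × 214.736591 = 379.470879

L=214.737 V=379.471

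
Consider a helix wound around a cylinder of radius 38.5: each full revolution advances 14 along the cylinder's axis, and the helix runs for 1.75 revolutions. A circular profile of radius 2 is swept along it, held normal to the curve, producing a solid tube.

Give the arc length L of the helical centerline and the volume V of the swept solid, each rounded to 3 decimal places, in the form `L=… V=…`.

2πR = 2π·38.5 = 241.902634
per-turn = √(241.902634² + 14²) = √(58516.8845 + 196) = √58712.8845 = 242.307417
L = 1.75 × 242.307417 = 424.037980
V = π·2² × L = 12.566371 × 424.037980 = 5328.618415

L=424.038 V=5328.618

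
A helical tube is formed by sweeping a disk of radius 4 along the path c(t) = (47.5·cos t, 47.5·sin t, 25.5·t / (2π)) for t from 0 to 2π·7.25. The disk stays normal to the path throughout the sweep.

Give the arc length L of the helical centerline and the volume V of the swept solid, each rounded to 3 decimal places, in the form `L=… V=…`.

2πR = 2π·47.5 = 298.451302
per-turn = √(298.451302² + 25.5²) = √(89073.1797 + 650.25) = √89723.4297 = 299.538695
L = 7.25 × 299.538695 = 2171.655538
V = π·4² × L = 50.265482 × 2171.655538 = 109159.313336

L=2171.656 V=109159.313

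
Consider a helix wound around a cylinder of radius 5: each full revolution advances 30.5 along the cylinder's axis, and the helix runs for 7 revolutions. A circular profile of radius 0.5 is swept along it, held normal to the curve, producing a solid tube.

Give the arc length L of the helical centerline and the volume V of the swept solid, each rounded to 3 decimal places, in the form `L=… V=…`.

2πR = 2π·5 = 31.415927
per-turn = √(31.415927² + 30.5²) = √(986.9604 + 930.25) = √1917.2104 = 43.785962
L = 7 × 43.785962 = 306.501732
V = π·0.5² × L = 0.785398 × 306.501732 = 240.725897

L=306.502 V=240.726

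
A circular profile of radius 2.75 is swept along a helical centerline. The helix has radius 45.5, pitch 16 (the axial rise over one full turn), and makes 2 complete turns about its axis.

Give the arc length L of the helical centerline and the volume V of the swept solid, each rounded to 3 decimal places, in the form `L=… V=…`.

2πR = 2π·45.5 = 285.884931
per-turn = √(285.884931² + 16²) = √(81730.1940 + 256) = √81986.1940 = 286.332314
L = 2 × 286.332314 = 572.664628
V = π·2.75² × L = 23.758294 × 572.664628 = 13605.534849

L=572.665 V=13605.535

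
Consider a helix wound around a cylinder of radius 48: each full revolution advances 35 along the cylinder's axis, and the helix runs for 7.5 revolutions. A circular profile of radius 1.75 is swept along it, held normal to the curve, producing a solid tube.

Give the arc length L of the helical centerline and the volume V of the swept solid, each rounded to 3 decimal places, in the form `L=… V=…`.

2πR = 2π·48 = 301.592895
per-turn = √(301.592895² + 35²) = √(90958.2742 + 1225) = √92183.2742 = 303.616986
L = 7.5 × 303.616986 = 2277.127395
V = π·1.75² × L = 9.621128 × 2277.127395 = 21908.533001

L=2277.127 V=21908.533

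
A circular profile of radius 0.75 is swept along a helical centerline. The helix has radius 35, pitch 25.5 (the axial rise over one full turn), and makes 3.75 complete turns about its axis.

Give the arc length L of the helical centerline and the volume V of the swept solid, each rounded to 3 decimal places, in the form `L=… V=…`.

L=830.194 V=1467.073

2πR = 2π·35 = 219.911486
per-turn = √(219.911486² + 25.5²) = √(48361.0616 + 650.25) = √49011.3116 = 221.384985
L = 3.75 × 221.384985 = 830.193694
V = π·0.75² × L = 1.767146 × 830.193694 = 1467.073355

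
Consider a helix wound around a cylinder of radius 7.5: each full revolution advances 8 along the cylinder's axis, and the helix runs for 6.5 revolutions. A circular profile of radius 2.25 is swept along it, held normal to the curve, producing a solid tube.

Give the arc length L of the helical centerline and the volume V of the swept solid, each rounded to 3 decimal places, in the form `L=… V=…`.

2πR = 2π·7.5 = 47.123890
per-turn = √(47.123890² + 8²) = √(2220.6610 + 64) = √2284.6610 = 47.798127
L = 6.5 × 47.798127 = 310.687829
V = π·2.25² × L = 15.904313 × 310.687829 = 4941.276412

L=310.688 V=4941.276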